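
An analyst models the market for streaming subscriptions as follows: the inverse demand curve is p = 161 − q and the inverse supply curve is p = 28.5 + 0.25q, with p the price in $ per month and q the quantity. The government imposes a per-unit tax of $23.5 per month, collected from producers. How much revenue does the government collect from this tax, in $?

Tax revenue = $2049.2.

Inverting to q(p) form: qd = 161 − p; qs = 4p − 114.
Without the tax, 161 − p = 4p − 114 gives 5p = 275, so p* = $55 and q* = 106.
With the tax collected from producers, supply shifts: qs = 4(p − 23.5) − 114.
New equilibrium: buyers pay $73.8, producers receive $50.3, q = 87.2. (Wedge: pb − ps = 23.5.)
Revenue = t · Q = 23.5 · 87.2 = $2049.2.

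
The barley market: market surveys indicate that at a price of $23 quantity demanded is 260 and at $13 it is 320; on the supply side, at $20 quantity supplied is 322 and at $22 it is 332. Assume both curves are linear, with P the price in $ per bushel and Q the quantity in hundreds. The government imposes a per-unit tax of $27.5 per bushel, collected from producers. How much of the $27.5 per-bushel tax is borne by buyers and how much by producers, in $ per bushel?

Buyers bear $12.5 per bushel; producers bear $15 per bushel.

Demand slope: (320 − 260)/(13 − 23) = -6, so Qd = 398 − 6P.
Supply slope: (332 − 322)/(22 − 20) = 5, so Qs = 5P + 222.
Before the tax: set 398 − 6P = 5P + 222 → P* = $16, Q* = 302.
With the tax collected from producers, supply shifts: Qs = 5(P − 27.5) + 222.
New equilibrium: buyers pay $28.5, producers receive $1, Q = 227. (Wedge: Pb − Ps = 27.5.)
Burden on buyers: $12.5; on producers: $15. (They sum to $27.5.)
The less price-elastic side of the market bears the larger share of a per-unit tax.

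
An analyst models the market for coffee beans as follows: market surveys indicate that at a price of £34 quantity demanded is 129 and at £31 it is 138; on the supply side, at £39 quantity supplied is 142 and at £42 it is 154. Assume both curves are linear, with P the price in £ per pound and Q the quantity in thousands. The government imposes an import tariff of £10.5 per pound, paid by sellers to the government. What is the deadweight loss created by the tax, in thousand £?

Deadweight loss = £94.5 thousand.

Demand slope: (138 − 129)/(31 − 34) = -3, so Qd = 231 − 3P.
Supply slope: (154 − 142)/(42 − 39) = 4, so Qs = 4P − 14.
Without the tax, 231 − 3P = 4P − 14 gives 7P = 245, so P* = £35 and Q* = 126.
With the tax collected from sellers, supply shifts: Qs = 4(P − 10.5) − 14.
New equilibrium: buyers pay £41, sellers receive £30.5, Q = 108. (Wedge: Pb − Ps = 10.5.)
Quantity falls by |ΔQ| = |126 − 108| = 18.
DWL = ½ · t · |ΔQ| = ½ · 10.5 · 18 = £94.5.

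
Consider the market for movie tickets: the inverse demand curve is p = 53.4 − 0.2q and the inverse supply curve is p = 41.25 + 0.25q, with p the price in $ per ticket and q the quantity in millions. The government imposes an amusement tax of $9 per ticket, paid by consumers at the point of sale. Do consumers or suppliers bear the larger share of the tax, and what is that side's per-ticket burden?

Suppliers bear the larger share: $5 per ticket.

Inverting to q(p) form: qd = 267 − 5p; qs = 4p − 165.
Without the tax, 267 − 5p = 4p − 165 gives 9p = 432, so p* = $48 and q* = 27.
With the tax collected from consumers, demand (in seller-price terms) shifts: qd = 267 − 5(p + 9).
Solving gives q = 7 with consumers paying $52 and suppliers receiving $43 (the $9 wedge).
Per-ticket burden: consumers $4, suppliers $5.
Suppliers take the larger share because supply is less price-elastic here (demand slope 5 vs supply slope 4).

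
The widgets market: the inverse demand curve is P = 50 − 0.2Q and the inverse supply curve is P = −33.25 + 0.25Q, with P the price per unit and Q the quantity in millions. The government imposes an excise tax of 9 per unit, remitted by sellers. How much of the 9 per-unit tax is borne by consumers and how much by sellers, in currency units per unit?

Inverting to Q(P) form: Qd = 250 − 5P; Qs = 4P + 133.
Without the tax, 250 − 5P = 4P + 133 gives 9P = 117, so P* = 13 and Q* = 185.
With the tax collected from sellers, supply shifts: Qs = 4(P − 9) + 133.
Solving gives Q = 165 with consumers paying 17 and sellers receiving 8 (the 9 wedge).
Burden on consumers: 4; on sellers: 5. (They sum to 9.)
The less price-elastic side of the market bears the larger share of a per-unit tax.

Consumers bear 4 per unit; sellers bear 5 per unit.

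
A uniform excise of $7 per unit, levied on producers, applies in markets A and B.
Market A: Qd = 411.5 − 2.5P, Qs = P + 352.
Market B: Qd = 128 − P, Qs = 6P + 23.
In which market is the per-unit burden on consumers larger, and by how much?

Market A: pre-tax P* = $17, Q* = 369; post-tax Q = 364; per-unit burden on consumers = $2.
Market B: pre-tax P* = $15, Q* = 113; post-tax Q = 107; per-unit burden on consumers = $6.
Difference: $2 vs $6 → market B is larger by $4.

Market B, by $4.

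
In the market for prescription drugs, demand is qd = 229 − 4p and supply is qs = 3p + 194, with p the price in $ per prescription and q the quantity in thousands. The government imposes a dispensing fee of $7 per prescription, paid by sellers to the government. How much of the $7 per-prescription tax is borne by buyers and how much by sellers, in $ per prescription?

Without the tax, 229 − 4p = 3p + 194 gives 7p = 35, so p* = $5 and q* = 209.
With the tax collected from sellers, supply shifts: qs = 3(p − 7) + 194.
Solving gives q = 197 with buyers paying $8 and sellers receiving $1 (the $7 wedge).
Burden on buyers: $3; on sellers: $4. (They sum to $7.)
The less price-elastic side of the market bears the larger share of a per-unit tax.

Buyers bear $3 per prescription; sellers bear $4 per prescription.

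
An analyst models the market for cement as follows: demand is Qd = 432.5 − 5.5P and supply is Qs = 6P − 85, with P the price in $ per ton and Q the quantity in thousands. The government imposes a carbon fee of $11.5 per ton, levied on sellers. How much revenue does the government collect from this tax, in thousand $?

Tax revenue = $1748 thousand.

Without the tax, 432.5 − 5.5P = 6P − 85 gives 11.5P = 517.5, so P* = $45 and Q* = 185.
With the tax collected from sellers, supply shifts: Qs = 6(P − 11.5) − 85.
Solving gives Q = 152 with consumers paying $51 and sellers receiving $39.5 (the $11.5 wedge).
Revenue = t · Q = 11.5 · 152 = $1748.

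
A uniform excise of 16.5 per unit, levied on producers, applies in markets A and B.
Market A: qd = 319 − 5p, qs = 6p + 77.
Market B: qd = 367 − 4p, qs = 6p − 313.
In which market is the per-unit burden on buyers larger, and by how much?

Market A: pre-tax p* = 22, q* = 209; post-tax q = 164; per-unit burden on buyers = 9.
Market B: pre-tax p* = 68, q* = 95; post-tax q = 55.4; per-unit burden on buyers = 9.9.
Difference: 9 vs 9.9 → market B is larger by 0.9.

Market B, by 0.9.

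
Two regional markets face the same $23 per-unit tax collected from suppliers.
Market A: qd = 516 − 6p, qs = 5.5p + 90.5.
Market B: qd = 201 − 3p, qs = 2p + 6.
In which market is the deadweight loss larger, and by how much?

Market A, by $441.6.

Market A: pre-tax p* = $37, q* = 294; post-tax q = 228; deadweight loss = $759.
Market B: pre-tax p* = $39, q* = 84; post-tax q = 56.4; deadweight loss = $317.4.
Difference: $759 vs $317.4 → market A is larger by $441.6.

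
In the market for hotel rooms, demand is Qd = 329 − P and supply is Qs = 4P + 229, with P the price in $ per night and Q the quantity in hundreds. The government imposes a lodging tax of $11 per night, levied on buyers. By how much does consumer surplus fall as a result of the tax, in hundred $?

Consumer surplus falls by $2680.48 hundred.

Without the tax, 329 − P = 4P + 229 gives 5P = 100, so P* = $20 and Q* = 309.
With the tax collected from buyers, demand (in seller-price terms) shifts: Qd = 329 − (P + 11).
Solving gives Q = 300.2 with buyers paying $28.8 and sellers receiving $17.8 (the $11 wedge).
ΔCS is the trapezoid between Q = 300.2 and Q = 309 of height $8.8: ½ · (309 + 300.2) · 8.8 = $2680.48.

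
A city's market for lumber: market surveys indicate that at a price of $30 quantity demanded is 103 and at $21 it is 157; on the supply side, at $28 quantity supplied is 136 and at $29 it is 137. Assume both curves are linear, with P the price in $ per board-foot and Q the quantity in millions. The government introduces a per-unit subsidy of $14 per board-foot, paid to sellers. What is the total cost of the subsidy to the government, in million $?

Demand slope: (157 − 103)/(21 − 30) = -6, so Qd = 283 − 6P.
Supply slope: (137 − 136)/(29 − 28) = 1, so Qs = P + 108.
Without the subsidy, 283 − 6P = P + 108 gives 7P = 175, so P* = $25 and Q* = 133.
With a per-unit subsidy paid to sellers, each receives P + 14 per unit sold, so supply becomes Qs = (P + 14) + 108.
Solving gives Q = 145 with consumers paying $23 and sellers receiving $37 (the $14 wedge).
Outlay = t · Q = 14 · 145 = $2030.

Government outlay = $2030 million.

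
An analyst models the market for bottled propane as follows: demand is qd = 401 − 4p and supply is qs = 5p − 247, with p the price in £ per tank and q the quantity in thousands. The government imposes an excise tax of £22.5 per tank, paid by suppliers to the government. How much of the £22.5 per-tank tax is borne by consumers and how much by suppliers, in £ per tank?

Consumers bear £12.5 per tank; suppliers bear £10 per tank.

Before the tax: set 401 − 4p = 5p − 247 → p* = £72, q* = 113.
With the tax collected from suppliers, supply shifts: qs = 5(p − 22.5) − 247.
New equilibrium: consumers pay £84.5, suppliers receive £62, q = 63. (Wedge: pb − ps = 22.5.)
Burden on consumers: £12.5; on suppliers: £10. (They sum to £22.5.)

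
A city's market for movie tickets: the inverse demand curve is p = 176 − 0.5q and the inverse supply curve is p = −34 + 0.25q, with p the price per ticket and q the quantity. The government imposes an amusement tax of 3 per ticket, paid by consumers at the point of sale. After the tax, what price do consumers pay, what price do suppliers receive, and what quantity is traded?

Rewrite in direct form: qd = 352 − 2p and qs = 4p + 136.
Before the tax: set 352 − 2p = 4p + 136 → p* = 36, q* = 280.
With the tax collected from consumers, demand (in seller-price terms) shifts: qd = 352 − 2(p + 3).
Solving gives q = 276 with consumers paying 38 and suppliers receiving 35 (the 3 wedge).

Consumers pay 38; suppliers receive 35; quantity = 276.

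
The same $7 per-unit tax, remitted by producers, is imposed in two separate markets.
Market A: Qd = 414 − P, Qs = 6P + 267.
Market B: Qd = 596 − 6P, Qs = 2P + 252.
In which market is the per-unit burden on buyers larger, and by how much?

Market A: pre-tax P* = $21, Q* = 393; post-tax Q = 387; per-unit burden on buyers = $6.
Market B: pre-tax P* = $43, Q* = 338; post-tax Q = 327.5; per-unit burden on buyers = $1.75.
Difference: $6 vs $1.75 → market A is larger by $4.25.

Market A, by $4.25.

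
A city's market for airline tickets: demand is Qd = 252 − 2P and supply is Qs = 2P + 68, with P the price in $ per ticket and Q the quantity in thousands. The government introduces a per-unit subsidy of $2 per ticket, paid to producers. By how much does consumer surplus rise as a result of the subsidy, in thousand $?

Without the subsidy, 252 − 2P = 2P + 68 gives 4P = 184, so P* = $46 and Q* = 160.
With a per-unit subsidy paid to producers, each receives P + 2 per unit sold, so supply becomes Qs = 2(P + 2) + 68.
New equilibrium: buyers pay $45, producers receive $47, Q = 162. (Wedge: Pb − Ps = −2.)
ΔCS is the trapezoid between Q = 162 and Q = 160 of height $1: ½ · (160 + 162) · 1 = $161.

Consumer surplus rises by $161 thousand.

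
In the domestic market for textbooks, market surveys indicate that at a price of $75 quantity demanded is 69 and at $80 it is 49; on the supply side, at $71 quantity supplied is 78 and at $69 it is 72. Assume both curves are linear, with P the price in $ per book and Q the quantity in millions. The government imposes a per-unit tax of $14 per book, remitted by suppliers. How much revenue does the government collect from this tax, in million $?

Tax revenue = $798 million.

Demand slope: (49 − 69)/(80 − 75) = -4, so Qd = 369 − 4P.
Supply slope: (72 − 78)/(69 − 71) = 3, so Qs = 3P − 135.
Before the tax: set 369 − 4P = 3P − 135 → P* = $72, Q* = 81.
With the tax collected from suppliers, supply shifts: Qs = 3(P − 14) − 135.
Solving gives Q = 57 with consumers paying $78 and suppliers receiving $64 (the $14 wedge).
Revenue = t · Q = 14 · 57 = $798.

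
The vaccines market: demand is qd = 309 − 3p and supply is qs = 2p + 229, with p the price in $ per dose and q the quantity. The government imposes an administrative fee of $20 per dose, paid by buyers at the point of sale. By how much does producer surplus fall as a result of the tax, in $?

Before the tax: set 309 − 3p = 2p + 229 → p* = $16, q* = 261.
With the tax collected from buyers, demand (in seller-price terms) shifts: qd = 309 − 3(p + 20).
Solving gives q = 237 with buyers paying $24 and sellers receiving $4 (the $20 wedge).
ΔPS is the trapezoid between Q = 237 and Q = 261 of height $12: ½ · (261 + 237) · 12 = $2988.

Producer surplus falls by $2988.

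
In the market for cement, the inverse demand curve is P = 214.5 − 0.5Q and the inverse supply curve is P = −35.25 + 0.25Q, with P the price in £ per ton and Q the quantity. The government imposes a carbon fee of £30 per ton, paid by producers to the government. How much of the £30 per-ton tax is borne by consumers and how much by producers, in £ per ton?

Consumers bear £20 per ton; producers bear £10 per ton.

Inverting to Q(P) form: Qd = 429 − 2P; Qs = 4P + 141.
Without the tax, 429 − 2P = 4P + 141 gives 6P = 288, so P* = £48 and Q* = 333.
With the tax collected from producers, supply shifts: Qs = 4(P − 30) + 141.
New equilibrium: consumers pay £68, producers receive £38, Q = 293. (Wedge: Pb − Ps = 30.)
Burden on consumers: £20; on producers: £10. (They sum to £30.)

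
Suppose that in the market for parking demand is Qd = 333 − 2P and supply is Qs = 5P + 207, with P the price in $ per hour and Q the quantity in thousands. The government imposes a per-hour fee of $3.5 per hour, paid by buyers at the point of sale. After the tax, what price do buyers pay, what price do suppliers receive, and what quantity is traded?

Buyers pay $20.5; suppliers receive $17; quantity = 292.

Without the tax, 333 − 2P = 5P + 207 gives 7P = 126, so P* = $18 and Q* = 297.
With the tax collected from buyers, demand (in seller-price terms) shifts: Qd = 333 − 2(P + 3.5).
Solving gives Q = 292 with buyers paying $20.5 and suppliers receiving $17 (the $3.5 wedge).
The less price-elastic side of the market bears the larger share of a per-unit tax.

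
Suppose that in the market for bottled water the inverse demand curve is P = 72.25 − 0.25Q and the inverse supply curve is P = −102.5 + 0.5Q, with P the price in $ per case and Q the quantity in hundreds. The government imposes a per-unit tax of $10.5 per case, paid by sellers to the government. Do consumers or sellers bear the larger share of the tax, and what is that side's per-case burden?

Inverting to Q(P) form: Qd = 289 − 4P; Qs = 2P + 205.
Before the tax: set 289 − 4P = 2P + 205 → P* = $14, Q* = 233.
With the tax collected from sellers, supply shifts: Qs = 2(P − 10.5) + 205.
Solving gives Q = 219 with consumers paying $17.5 and sellers receiving $7 (the $10.5 wedge).
Per-case burden: consumers $3.5, sellers $7.
Sellers take the larger share because supply is less price-elastic here (demand slope 4 vs supply slope 2).

Sellers bear the larger share: $7 per case.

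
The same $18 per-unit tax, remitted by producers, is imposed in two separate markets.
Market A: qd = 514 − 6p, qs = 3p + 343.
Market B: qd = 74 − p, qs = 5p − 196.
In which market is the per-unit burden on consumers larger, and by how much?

Market A: pre-tax p* = $19, q* = 400; post-tax q = 364; per-unit burden on consumers = $6.
Market B: pre-tax p* = $45, q* = 29; post-tax q = 14; per-unit burden on consumers = $15.
Difference: $6 vs $15 → market B is larger by $9.

Market B, by $9.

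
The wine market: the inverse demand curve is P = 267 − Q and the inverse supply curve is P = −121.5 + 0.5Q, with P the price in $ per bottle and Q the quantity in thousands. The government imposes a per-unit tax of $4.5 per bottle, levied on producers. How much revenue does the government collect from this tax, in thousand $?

Tax revenue = $1152 thousand.

Rewrite in direct form: Qd = 267 − P and Qs = 2P + 243.
Without the tax, 267 − P = 2P + 243 gives 3P = 24, so P* = $8 and Q* = 259.
With the tax collected from producers, supply shifts: Qs = 2(P − 4.5) + 243.
Solving gives Q = 256 with buyers paying $11 and producers receiving $6.5 (the $4.5 wedge).
Revenue = t · Q = 4.5 · 256 = $1152.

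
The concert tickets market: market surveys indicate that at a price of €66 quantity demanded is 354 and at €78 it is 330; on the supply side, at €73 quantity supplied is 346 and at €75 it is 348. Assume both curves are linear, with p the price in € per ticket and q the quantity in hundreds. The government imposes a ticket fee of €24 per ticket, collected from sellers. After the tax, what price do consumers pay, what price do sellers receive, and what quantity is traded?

Demand slope: (330 − 354)/(78 − 66) = -2, so qd = 486 − 2p.
Supply slope: (348 − 346)/(75 − 73) = 1, so qs = p + 273.
Before the tax: set 486 − 2p = p + 273 → p* = €71, q* = 344.
With the tax collected from sellers, supply shifts: qs = (p − 24) + 273.
New equilibrium: consumers pay €79, sellers receive €55, q = 328. (Wedge: pb − ps = 24.)
The less price-elastic side of the market bears the larger share of a per-unit tax.

Consumers pay €79; sellers receive €55; quantity = 328.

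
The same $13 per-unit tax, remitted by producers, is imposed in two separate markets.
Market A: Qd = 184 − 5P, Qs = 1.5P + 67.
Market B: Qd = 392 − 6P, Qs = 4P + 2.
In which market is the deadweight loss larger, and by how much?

Market A: pre-tax P* = $18, Q* = 94; post-tax Q = 79; deadweight loss = $97.5.
Market B: pre-tax P* = $39, Q* = 158; post-tax Q = 126.8; deadweight loss = $202.8.
Difference: $97.5 vs $202.8 → market B is larger by $105.3.

Market B, by $105.3.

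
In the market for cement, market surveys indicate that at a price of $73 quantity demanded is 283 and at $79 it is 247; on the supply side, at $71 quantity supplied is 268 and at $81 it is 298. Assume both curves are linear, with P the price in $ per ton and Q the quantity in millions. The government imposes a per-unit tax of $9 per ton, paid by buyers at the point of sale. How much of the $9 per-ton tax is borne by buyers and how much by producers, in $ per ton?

Demand slope: (247 − 283)/(79 − 73) = -6, so Qd = 721 − 6P.
Supply slope: (298 − 268)/(81 − 71) = 3, so Qs = 3P + 55.
Before the tax: set 721 − 6P = 3P + 55 → P* = $74, Q* = 277.
With the tax collected from buyers, demand (in seller-price terms) shifts: Qd = 721 − 6(P + 9).
Solving gives Q = 259 with buyers paying $77 and producers receiving $68 (the $9 wedge).
Burden on buyers: $3; on producers: $6. (They sum to $9.)

Buyers bear $3 per ton; producers bear $6 per ton.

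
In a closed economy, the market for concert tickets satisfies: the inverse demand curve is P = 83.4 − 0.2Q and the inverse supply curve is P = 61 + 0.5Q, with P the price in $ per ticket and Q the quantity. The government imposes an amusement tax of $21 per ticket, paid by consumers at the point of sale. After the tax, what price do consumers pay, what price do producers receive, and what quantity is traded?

Inverting to Q(P) form: Qd = 417 − 5P; Qs = 2P − 122.
Without the tax, 417 − 5P = 2P − 122 gives 7P = 539, so P* = $77 and Q* = 32.
With the tax collected from consumers, demand (in seller-price terms) shifts: Qd = 417 − 5(P + 21).
New equilibrium: consumers pay $83, producers receive $62, Q = 2. (Wedge: Pb − Ps = 21.)

Consumers pay $83; producers receive $62; quantity = 2.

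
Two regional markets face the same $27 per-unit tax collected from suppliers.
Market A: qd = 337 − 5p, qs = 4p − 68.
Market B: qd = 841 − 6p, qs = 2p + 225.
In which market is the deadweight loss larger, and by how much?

Market A, by $263.25.

Market A: pre-tax p* = $45, q* = 112; post-tax q = 52; deadweight loss = $810.
Market B: pre-tax p* = $77, q* = 379; post-tax q = 338.5; deadweight loss = $546.75.
Difference: $810 vs $546.75 → market A is larger by $263.25.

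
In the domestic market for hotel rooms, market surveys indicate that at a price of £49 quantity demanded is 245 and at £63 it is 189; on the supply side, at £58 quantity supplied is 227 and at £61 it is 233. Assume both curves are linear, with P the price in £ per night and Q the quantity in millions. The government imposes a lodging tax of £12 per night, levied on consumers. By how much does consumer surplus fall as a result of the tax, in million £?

Consumer surplus falls by £852 million.

Demand slope: (189 − 245)/(63 − 49) = -4, so Qd = 441 − 4P.
Supply slope: (233 − 227)/(61 − 58) = 2, so Qs = 2P + 111.
Without the tax, 441 − 4P = 2P + 111 gives 6P = 330, so P* = £55 and Q* = 221.
With the tax collected from consumers, demand (in seller-price terms) shifts: Qd = 441 − 4(P + 12).
Solving gives Q = 205 with consumers paying £59 and suppliers receiving £47 (the £12 wedge).
ΔCS is the trapezoid between Q = 205 and Q = 221 of height £4: ½ · (221 + 205) · 4 = £852.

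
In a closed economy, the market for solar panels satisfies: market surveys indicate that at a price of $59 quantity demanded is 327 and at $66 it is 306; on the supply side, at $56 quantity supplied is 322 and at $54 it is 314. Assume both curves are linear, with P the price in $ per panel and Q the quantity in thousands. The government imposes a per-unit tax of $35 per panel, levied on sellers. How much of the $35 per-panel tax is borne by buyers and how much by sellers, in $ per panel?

Buyers bear $20 per panel; sellers bear $15 per panel.

Demand slope: (306 − 327)/(66 − 59) = -3, so Qd = 504 − 3P.
Supply slope: (314 − 322)/(54 − 56) = 4, so Qs = 4P + 98.
Before the tax: set 504 − 3P = 4P + 98 → P* = $58, Q* = 330.
With the tax collected from sellers, supply shifts: Qs = 4(P − 35) + 98.
New equilibrium: buyers pay $78, sellers receive $43, Q = 270. (Wedge: Pb − Ps = 35.)
Burden on buyers: $20; on sellers: $15. (They sum to $35.)
The less price-elastic side of the market bears the larger share of a per-unit tax.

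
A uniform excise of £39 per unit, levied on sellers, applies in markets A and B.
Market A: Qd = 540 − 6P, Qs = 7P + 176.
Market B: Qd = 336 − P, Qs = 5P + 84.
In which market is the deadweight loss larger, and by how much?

Market A: pre-tax P* = £28, Q* = 372; post-tax Q = 246; deadweight loss = £2457.
Market B: pre-tax P* = £42, Q* = 294; post-tax Q = 261.5; deadweight loss = £633.75.
Difference: £2457 vs £633.75 → market A is larger by £1823.25.

Market A, by £1823.25.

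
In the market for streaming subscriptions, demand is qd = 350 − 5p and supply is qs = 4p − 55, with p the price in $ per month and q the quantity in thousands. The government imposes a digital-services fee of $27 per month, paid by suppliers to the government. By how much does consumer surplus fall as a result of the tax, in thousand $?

Before the tax: set 350 − 5p = 4p − 55 → p* = $45, q* = 125.
With the tax collected from suppliers, supply shifts: qs = 4(p − 27) − 55.
New equilibrium: consumers pay $57, suppliers receive $30, q = 65. (Wedge: pb − ps = 27.)
ΔCS is the trapezoid between Q = 65 and Q = 125 of height $12: ½ · (125 + 65) · 12 = $1140.

Consumer surplus falls by $1140 thousand.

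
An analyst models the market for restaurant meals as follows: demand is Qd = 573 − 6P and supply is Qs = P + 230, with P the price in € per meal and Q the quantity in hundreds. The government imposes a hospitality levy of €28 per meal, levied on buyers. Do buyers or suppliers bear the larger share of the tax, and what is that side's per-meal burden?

Without the tax, 573 − 6P = P + 230 gives 7P = 343, so P* = €49 and Q* = 279.
With the tax collected from buyers, demand (in seller-price terms) shifts: Qd = 573 − 6(P + 28).
Solving gives Q = 255 with buyers paying €53 and suppliers receiving €25 (the €28 wedge).
Per-meal burden: buyers €4, suppliers €24.
Suppliers take the larger share because supply is less price-elastic here (demand slope 6 vs supply slope 1).

Suppliers bear the larger share: €24 per meal.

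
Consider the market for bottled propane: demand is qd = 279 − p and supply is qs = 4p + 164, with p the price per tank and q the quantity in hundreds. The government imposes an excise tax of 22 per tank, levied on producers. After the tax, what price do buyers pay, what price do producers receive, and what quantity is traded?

Buyers pay 40.6; producers receive 18.6; quantity = 238.4.

Without the tax, 279 − p = 4p + 164 gives 5p = 115, so p* = 23 and q* = 256.
With the tax collected from producers, supply shifts: qs = 4(p − 22) + 164.
Solving gives q = 238.4 with buyers paying 40.6 and producers receiving 18.6 (the 22 wedge).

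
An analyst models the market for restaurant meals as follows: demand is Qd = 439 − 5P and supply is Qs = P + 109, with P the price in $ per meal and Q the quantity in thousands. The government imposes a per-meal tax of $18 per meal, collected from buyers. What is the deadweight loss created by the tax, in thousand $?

Without the tax, 439 − 5P = P + 109 gives 6P = 330, so P* = $55 and Q* = 164.
With the tax collected from buyers, demand (in seller-price terms) shifts: Qd = 439 − 5(P + 18).
New equilibrium: buyers pay $58, suppliers receive $40, Q = 149. (Wedge: Pb − Ps = 18.)
Quantity falls by |ΔQ| = |164 − 149| = 15.
DWL = ½ · t · |ΔQ| = ½ · 18 · 15 = $135.

Deadweight loss = $135 thousand.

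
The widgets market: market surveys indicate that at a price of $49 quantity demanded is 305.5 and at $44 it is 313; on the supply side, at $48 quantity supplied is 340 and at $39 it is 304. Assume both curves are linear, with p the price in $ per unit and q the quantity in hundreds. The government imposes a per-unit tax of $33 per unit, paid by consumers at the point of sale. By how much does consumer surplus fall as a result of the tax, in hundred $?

Consumer surplus falls by $7152 hundred.

Demand slope: (313 − 305.5)/(44 − 49) = -1.5, so qd = 379 − 1.5p.
Supply slope: (304 − 340)/(39 − 48) = 4, so qs = 4p + 148.
Without the tax, 379 − 1.5p = 4p + 148 gives 5.5p = 231, so p* = $42 and q* = 316.
With the tax collected from consumers, demand (in seller-price terms) shifts: qd = 379 − 1.5(p + 33).
Solving gives q = 280 with consumers paying $66 and producers receiving $33 (the $33 wedge).
ΔCS is the trapezoid between Q = 280 and Q = 316 of height $24: ½ · (316 + 280) · 24 = $7152.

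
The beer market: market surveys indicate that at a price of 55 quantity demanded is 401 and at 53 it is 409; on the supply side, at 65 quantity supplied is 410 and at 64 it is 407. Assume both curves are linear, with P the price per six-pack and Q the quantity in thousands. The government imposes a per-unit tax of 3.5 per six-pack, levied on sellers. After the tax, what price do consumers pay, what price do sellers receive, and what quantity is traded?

Consumers pay 59.5; sellers receive 56; quantity = 383.

Demand slope: (409 − 401)/(53 − 55) = -4, so Qd = 621 − 4P.
Supply slope: (407 − 410)/(64 − 65) = 3, so Qs = 3P + 215.
Before the tax: set 621 − 4P = 3P + 215 → P* = 58, Q* = 389.
With the tax collected from sellers, supply shifts: Qs = 3(P − 3.5) + 215.
Solving gives Q = 383 with consumers paying 59.5 and sellers receiving 56 (the 3.5 wedge).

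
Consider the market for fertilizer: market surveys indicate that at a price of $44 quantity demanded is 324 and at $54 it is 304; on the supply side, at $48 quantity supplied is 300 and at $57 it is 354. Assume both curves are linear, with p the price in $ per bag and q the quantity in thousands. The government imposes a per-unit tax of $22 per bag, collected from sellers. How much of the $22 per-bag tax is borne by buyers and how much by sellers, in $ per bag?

Buyers bear $16.5 per bag; sellers bear $5.5 per bag.

Demand slope: (304 − 324)/(54 − 44) = -2, so qd = 412 − 2p.
Supply slope: (354 − 300)/(57 − 48) = 6, so qs = 6p + 12.
Without the tax, 412 − 2p = 6p + 12 gives 8p = 400, so p* = $50 and q* = 312.
With the tax collected from sellers, supply shifts: qs = 6(p − 22) + 12.
Solving gives q = 279 with buyers paying $66.5 and sellers receiving $44.5 (the $22 wedge).
Burden on buyers: $16.5; on sellers: $5.5. (They sum to $22.)
The less price-elastic side of the market bears the larger share of a per-unit tax.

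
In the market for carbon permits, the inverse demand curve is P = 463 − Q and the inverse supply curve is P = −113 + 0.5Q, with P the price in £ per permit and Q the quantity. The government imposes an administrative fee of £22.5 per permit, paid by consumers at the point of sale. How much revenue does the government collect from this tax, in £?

Rewrite in direct form: Qd = 463 − P and Qs = 2P + 226.
Without the tax, 463 − P = 2P + 226 gives 3P = 237, so P* = £79 and Q* = 384.
With the tax collected from consumers, demand (in seller-price terms) shifts: Qd = 463 − (P + 22.5).
New equilibrium: consumers pay £94, sellers receive £71.5, Q = 369. (Wedge: Pb − Ps = 22.5.)
Revenue = t · Q = 22.5 · 369 = £8302.5.

Tax revenue = £8302.5.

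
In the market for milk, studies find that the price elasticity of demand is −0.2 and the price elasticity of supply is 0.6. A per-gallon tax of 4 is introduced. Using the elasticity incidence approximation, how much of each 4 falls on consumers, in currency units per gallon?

Incidence ratio: consumers' share ≈ εs / (εs + |εd|) = 0.6 / (0.6 + 0.2) = 0.75.
So consumers bear ≈ 0.75 × 4 = 3; producers bear 1.

Consumers bear ≈ 3 per gallon.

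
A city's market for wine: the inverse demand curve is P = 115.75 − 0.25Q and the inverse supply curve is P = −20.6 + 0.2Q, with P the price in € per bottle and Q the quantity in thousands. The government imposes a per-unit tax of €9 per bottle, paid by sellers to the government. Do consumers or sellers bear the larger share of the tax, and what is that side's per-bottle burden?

Rewrite in direct form: Qd = 463 − 4P and Qs = 5P + 103.
Before the tax: set 463 − 4P = 5P + 103 → P* = €40, Q* = 303.
With the tax collected from sellers, supply shifts: Qs = 5(P − 9) + 103.
New equilibrium: consumers pay €45, sellers receive €36, Q = 283. (Wedge: Pb − Ps = 9.)
Per-bottle burden: consumers €5, sellers €4.
Consumers take the larger share because demand is less price-elastic here (demand slope 4 vs supply slope 5).
The less price-elastic side of the market bears the larger share of a per-unit tax.

Consumers bear the larger share: €5 per bottle.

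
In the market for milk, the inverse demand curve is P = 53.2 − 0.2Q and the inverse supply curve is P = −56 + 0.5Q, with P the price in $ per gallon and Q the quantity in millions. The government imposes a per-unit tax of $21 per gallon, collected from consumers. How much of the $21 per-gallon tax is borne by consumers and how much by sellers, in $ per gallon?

Rewrite in direct form: Qd = 266 − 5P and Qs = 2P + 112.
Before the tax: set 266 − 5P = 2P + 112 → P* = $22, Q* = 156.
With the tax collected from consumers, demand (in seller-price terms) shifts: Qd = 266 − 5(P + 21).
Solving gives Q = 126 with consumers paying $28 and sellers receiving $7 (the $21 wedge).
Burden on consumers: $6; on sellers: $15. (They sum to $21.)

Consumers bear $6 per gallon; sellers bear $15 per gallon.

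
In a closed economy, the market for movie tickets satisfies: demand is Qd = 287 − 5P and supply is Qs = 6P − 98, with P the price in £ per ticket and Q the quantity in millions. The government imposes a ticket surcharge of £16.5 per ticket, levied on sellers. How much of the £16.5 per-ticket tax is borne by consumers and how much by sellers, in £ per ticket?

Consumers bear £9 per ticket; sellers bear £7.5 per ticket.

Before the tax: set 287 − 5P = 6P − 98 → P* = £35, Q* = 112.
With the tax collected from sellers, supply shifts: Qs = 6(P − 16.5) − 98.
Solving gives Q = 67 with consumers paying £44 and sellers receiving £27.5 (the £16.5 wedge).
Burden on consumers: £9; on sellers: £7.5. (They sum to £16.5.)
The less price-elastic side of the market bears the larger share of a per-unit tax.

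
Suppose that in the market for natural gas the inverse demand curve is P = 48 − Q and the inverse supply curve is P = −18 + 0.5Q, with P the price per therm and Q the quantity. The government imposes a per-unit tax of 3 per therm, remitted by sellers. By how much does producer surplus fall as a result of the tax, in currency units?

Producer surplus falls by 43.

Inverting to Q(P) form: Qd = 48 − P; Qs = 2P + 36.
Without the tax, 48 − P = 2P + 36 gives 3P = 12, so P* = 4 and Q* = 44.
With the tax collected from sellers, supply shifts: Qs = 2(P − 3) + 36.
New equilibrium: consumers pay 6, sellers receive 3, Q = 42. (Wedge: Pb − Ps = 3.)
ΔPS is the trapezoid between Q = 42 and Q = 44 of height 1: ½ · (44 + 42) · 1 = 43.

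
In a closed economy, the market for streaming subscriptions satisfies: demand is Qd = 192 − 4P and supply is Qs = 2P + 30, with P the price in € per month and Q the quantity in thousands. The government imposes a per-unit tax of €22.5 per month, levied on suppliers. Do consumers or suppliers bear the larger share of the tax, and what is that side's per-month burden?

Without the tax, 192 − 4P = 2P + 30 gives 6P = 162, so P* = €27 and Q* = 84.
With the tax collected from suppliers, supply shifts: Qs = 2(P − 22.5) + 30.
Solving gives Q = 54 with consumers paying €34.5 and suppliers receiving €12 (the €22.5 wedge).
Per-month burden: consumers €7.5, suppliers €15.
Suppliers take the larger share because supply is less price-elastic here (demand slope 4 vs supply slope 2).

Suppliers bear the larger share: €15 per month.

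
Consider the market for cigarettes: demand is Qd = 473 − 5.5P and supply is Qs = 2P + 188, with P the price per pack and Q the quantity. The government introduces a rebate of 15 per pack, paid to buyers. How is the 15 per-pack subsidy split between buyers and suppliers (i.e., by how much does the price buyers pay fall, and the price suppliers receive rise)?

Buyers gain 4 per pack; suppliers gain 11 per pack.

Before the subsidy: set 473 − 5.5P = 2P + 188 → P* = 38, Q* = 264.
With a per-unit subsidy paid to buyers, each effectively pays P − 15, so demand becomes Qd = 473 − 5.5(P − 15).
New equilibrium: buyers pay 34, suppliers receive 49, Q = 286. (Wedge: Pb − Ps = −15.)
Gain to buyers: 4; to suppliers: 11. (They sum to 15.)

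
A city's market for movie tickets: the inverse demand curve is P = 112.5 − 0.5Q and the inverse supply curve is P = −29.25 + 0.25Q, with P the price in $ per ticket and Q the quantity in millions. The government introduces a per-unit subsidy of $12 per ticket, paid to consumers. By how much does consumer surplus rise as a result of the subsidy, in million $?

Inverting to Q(P) form: Qd = 225 − 2P; Qs = 4P + 117.
Without the subsidy, 225 − 2P = 4P + 117 gives 6P = 108, so P* = $18 and Q* = 189.
With a per-unit subsidy paid to consumers, each effectively pays P − 12, so demand becomes Qd = 225 − 2(P − 12).
Solving gives Q = 205 with consumers paying $10 and producers receiving $22 (the $12 wedge).
ΔCS is the trapezoid between Q = 205 and Q = 189 of height $8: ½ · (189 + 205) · 8 = $1576.

Consumer surplus rises by $1576 million.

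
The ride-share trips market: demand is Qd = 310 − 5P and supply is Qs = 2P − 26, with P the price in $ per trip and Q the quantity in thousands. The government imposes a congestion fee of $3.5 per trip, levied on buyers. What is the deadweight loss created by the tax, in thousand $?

Deadweight loss = $8.75 thousand.

Without the tax, 310 − 5P = 2P − 26 gives 7P = 336, so P* = $48 and Q* = 70.
With the tax collected from buyers, demand (in seller-price terms) shifts: Qd = 310 − 5(P + 3.5).
Solving gives Q = 65 with buyers paying $49 and sellers receiving $45.5 (the $3.5 wedge).
Quantity falls by |ΔQ| = |70 − 65| = 5.
DWL = ½ · t · |ΔQ| = ½ · 3.5 · 5 = $8.75.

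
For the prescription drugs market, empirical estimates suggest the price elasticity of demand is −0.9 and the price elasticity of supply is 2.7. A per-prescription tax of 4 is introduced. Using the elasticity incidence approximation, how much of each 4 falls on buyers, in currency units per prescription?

Buyers bear ≈ 3 per prescription.

Incidence ratio: buyers' share ≈ εs / (εs + |εd|) = 2.7 / (2.7 + 0.9) = 0.75.
So buyers bear ≈ 0.75 × 4 = 3; sellers bear 1.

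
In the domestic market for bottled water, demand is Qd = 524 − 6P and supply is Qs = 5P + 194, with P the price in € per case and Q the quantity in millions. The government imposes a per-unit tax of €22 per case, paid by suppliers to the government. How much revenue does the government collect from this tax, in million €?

Before the tax: set 524 − 6P = 5P + 194 → P* = €30, Q* = 344.
With the tax collected from suppliers, supply shifts: Qs = 5(P − 22) + 194.
New equilibrium: consumers pay €40, suppliers receive €18, Q = 284. (Wedge: Pb − Ps = 22.)
Revenue = t · Q = 22 · 284 = €6248.

Tax revenue = €6248 million.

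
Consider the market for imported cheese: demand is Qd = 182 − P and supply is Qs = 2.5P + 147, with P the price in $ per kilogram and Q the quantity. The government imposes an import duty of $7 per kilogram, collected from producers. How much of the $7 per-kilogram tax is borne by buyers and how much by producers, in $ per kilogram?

Buyers bear $5 per kilogram; producers bear $2 per kilogram.

Without the tax, 182 − P = 2.5P + 147 gives 3.5P = 35, so P* = $10 and Q* = 172.
With the tax collected from producers, supply shifts: Qs = 2.5(P − 7) + 147.
Solving gives Q = 167 with buyers paying $15 and producers receiving $8 (the $7 wedge).
Burden on buyers: $5; on producers: $2. (They sum to $7.)
The less price-elastic side of the market bears the larger share of a per-unit tax.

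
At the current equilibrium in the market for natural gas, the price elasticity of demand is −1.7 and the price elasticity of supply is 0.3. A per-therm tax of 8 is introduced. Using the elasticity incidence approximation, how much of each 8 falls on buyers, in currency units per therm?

Incidence ratio: buyers' share ≈ εs / (εs + |εd|) = 0.3 / (0.3 + 1.7) = 0.15.
So buyers bear ≈ 0.15 × 8 = 1.2; sellers bear 6.8.

Buyers bear ≈ 1.2 per therm.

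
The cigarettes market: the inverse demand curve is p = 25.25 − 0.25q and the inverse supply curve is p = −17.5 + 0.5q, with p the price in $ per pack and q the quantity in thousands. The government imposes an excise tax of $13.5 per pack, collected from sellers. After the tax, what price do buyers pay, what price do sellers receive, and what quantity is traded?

Buyers pay $15.5; sellers receive $2; quantity = 39.

Rewrite in direct form: qd = 101 − 4p and qs = 2p + 35.
Before the tax: set 101 − 4p = 2p + 35 → p* = $11, q* = 57.
With the tax collected from sellers, supply shifts: qs = 2(p − 13.5) + 35.
Solving gives q = 39 with buyers paying $15.5 and sellers receiving $2 (the $13.5 wedge).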